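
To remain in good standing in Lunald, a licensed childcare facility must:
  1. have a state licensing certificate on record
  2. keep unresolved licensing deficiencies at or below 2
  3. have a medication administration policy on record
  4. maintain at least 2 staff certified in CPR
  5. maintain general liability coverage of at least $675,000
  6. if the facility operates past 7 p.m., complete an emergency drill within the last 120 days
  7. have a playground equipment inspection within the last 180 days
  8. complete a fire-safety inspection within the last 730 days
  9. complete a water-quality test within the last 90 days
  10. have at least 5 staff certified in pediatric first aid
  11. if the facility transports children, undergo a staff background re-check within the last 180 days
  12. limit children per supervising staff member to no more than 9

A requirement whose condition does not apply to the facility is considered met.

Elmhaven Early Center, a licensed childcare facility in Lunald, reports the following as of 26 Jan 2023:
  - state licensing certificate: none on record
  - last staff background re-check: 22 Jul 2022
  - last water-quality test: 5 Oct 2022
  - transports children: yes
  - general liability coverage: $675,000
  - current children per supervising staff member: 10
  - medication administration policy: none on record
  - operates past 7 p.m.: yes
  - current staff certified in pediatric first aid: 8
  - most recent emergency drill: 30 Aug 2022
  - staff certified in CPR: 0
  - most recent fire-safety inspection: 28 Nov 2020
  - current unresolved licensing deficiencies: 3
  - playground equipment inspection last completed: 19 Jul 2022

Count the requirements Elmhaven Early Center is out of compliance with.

10

1. state licensing certificate absent → not met
2. unresolved licensing deficiencies 3 > 2 → not met
3. medication administration policy absent → not met
4. staff certified in CPR 0 < 2 → not met
5. general liability coverage $675,000 ≥ $675,000 → met
6. condition 'operates past 7 p.m.' holds; emergency drill 149 days ago vs limit 120 → not met
7. playground equipment inspection 191 days ago vs limit 180 → not met
8. fire-safety inspection 789 days ago vs limit 730 → not met
9. water-quality test 113 days ago vs limit 90 → not met
10. staff certified in pediatric first aid 8 ≥ 5 → met
11. condition 'transports children' holds; staff background re-check 188 days ago vs limit 180 → not met
12. children per supervising staff member 10 > 9 → not met
Not met: 10 of 12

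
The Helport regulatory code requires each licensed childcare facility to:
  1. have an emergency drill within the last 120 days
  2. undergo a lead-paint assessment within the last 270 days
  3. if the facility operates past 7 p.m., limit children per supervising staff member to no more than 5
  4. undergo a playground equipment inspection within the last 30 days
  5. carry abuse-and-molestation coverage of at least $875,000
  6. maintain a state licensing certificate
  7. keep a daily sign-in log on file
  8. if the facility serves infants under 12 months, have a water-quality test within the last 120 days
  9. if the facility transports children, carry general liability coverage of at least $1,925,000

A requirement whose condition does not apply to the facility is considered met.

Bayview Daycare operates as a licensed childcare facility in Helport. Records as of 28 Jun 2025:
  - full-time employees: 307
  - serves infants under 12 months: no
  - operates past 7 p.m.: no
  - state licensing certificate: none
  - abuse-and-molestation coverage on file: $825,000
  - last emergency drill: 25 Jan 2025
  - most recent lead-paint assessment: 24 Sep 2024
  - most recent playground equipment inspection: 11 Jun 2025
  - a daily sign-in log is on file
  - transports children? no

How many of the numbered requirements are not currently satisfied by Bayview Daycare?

4

1. emergency drill 154 days ago vs limit 120 → not met
2. lead-paint assessment 277 days ago vs limit 270 → not met
3. condition 'operates past 7 p.m.' does not hold → requirement n/a → met
4. playground equipment inspection 17 days ago vs limit 30 → met
5. abuse-and-molestation coverage $825,000 < $875,000 → not met
6. state licensing certificate absent → not met
7. daily sign-in log present → met
8. condition 'serves infants under 12 months' does not hold → requirement n/a → met
9. condition 'transports children' does not hold → requirement n/a → met
Not met: 4 of 9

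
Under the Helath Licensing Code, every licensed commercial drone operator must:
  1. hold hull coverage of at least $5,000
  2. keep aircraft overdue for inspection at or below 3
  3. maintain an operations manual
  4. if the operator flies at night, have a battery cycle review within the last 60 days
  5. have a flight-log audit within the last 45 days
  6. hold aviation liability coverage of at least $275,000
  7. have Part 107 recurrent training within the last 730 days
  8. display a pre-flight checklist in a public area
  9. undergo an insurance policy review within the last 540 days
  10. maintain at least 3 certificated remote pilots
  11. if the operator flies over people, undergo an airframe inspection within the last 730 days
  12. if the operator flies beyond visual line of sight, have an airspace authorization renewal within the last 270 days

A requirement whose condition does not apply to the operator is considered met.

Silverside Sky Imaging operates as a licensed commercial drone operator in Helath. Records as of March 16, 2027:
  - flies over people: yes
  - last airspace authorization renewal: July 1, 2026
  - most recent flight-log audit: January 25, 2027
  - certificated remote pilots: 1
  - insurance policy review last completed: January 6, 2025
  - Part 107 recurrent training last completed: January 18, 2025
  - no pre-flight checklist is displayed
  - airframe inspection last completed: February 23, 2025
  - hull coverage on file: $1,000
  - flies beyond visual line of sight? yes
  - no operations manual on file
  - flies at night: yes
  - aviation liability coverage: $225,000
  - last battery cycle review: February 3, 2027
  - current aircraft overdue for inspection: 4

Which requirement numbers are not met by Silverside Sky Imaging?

1. hull coverage $1,000 < $5,000 → not met
2. aircraft overdue for inspection 4 > 3 → not met
3. operations manual absent → not met
4. condition 'flies at night' holds; battery cycle review 41 days ago vs limit 60 → met
5. flight-log audit 50 days ago vs limit 45 → not met
6. aviation liability coverage $225,000 < $275,000 → not met
7. Part 107 recurrent training 787 days ago vs limit 730 → not met
8. pre-flight checklist absent → not met
9. insurance policy review 799 days ago vs limit 540 → not met
10. certificated remote pilots 1 < 3 → not met
11. condition 'flies over people' holds; airframe inspection 751 days ago vs limit 730 → not met
12. condition 'flies beyond visual line of sight' holds; airspace authorization renewal 258 days ago vs limit 270 → met
Not met: 1, 2, 3, 5, 6, 7, 8, 9, 10, 11

1, 2, 3, 5, 6, 7, 8, 9, 10, 11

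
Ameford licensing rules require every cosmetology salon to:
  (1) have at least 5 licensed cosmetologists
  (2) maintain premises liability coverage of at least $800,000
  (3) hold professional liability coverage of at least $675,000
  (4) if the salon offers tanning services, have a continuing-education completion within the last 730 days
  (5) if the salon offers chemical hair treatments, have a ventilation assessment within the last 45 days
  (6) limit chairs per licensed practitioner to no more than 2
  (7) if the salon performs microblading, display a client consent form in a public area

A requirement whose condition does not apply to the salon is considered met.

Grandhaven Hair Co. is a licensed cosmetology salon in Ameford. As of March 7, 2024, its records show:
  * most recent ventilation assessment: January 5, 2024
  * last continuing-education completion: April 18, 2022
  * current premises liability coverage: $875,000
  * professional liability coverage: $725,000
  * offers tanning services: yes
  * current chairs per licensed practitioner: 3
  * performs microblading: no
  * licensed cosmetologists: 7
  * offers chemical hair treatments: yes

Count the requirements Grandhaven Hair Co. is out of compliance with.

2

1. licensed cosmetologists 7 ≥ 5 → met
2. premises liability coverage $875,000 ≥ $800,000 → met
3. professional liability coverage $725,000 ≥ $675,000 → met
4. condition 'offers tanning services' holds; continuing-education completion 689 days ago vs limit 730 → met
5. condition 'offers chemical hair treatments' holds; ventilation assessment 62 days ago vs limit 45 → not met
6. chairs per licensed practitioner 3 > 2 → not met
7. condition 'performs microblading' does not hold → requirement n/a → met
Not met: 2 of 7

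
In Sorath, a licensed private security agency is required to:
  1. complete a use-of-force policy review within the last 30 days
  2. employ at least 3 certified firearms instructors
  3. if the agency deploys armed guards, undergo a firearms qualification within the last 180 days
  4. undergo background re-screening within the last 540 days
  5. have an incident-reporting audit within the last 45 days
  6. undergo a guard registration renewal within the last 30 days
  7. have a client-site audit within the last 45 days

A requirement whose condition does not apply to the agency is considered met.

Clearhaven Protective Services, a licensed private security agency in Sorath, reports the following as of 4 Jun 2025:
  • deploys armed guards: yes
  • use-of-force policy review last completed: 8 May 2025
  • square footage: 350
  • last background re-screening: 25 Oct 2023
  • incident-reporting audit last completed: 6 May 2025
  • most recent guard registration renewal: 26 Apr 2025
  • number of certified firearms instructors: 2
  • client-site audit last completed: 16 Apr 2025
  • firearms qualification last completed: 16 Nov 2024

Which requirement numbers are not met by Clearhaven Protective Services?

1. use-of-force policy review 27 days ago vs limit 30 → met
2. certified firearms instructors 2 < 3 → not met
3. condition 'deploys armed guards' holds; firearms qualification 200 days ago vs limit 180 → not met
4. background re-screening 588 days ago vs limit 540 → not met
5. incident-reporting audit 29 days ago vs limit 45 → met
6. guard registration renewal 39 days ago vs limit 30 → not met
7. client-site audit 49 days ago vs limit 45 → not met
Not met: 2, 3, 4, 6, 7

2, 3, 4, 6, 7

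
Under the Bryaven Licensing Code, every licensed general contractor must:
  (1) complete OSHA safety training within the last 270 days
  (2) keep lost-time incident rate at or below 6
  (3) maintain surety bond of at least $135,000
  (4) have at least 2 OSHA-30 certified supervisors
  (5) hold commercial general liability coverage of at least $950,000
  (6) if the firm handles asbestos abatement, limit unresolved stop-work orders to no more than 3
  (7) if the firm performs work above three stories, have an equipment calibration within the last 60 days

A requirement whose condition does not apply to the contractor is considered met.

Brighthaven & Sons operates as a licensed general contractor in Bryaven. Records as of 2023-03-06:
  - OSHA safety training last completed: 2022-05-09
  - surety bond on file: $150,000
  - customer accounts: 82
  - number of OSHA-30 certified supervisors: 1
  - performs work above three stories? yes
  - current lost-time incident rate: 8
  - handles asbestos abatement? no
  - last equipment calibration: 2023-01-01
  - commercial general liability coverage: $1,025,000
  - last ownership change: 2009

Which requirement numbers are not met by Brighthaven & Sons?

1, 2, 4, 7

1. OSHA safety training 301 days ago vs limit 270 → not met
2. lost-time incident rate 8 > 6 → not met
3. surety bond $150,000 ≥ $135,000 → met
4. OSHA-30 certified supervisors 1 < 2 → not met
5. commercial general liability coverage $1,025,000 ≥ $950,000 → met
6. condition 'handles asbestos abatement' does not hold → requirement n/a → met
7. condition 'performs work above three stories' holds; equipment calibration 64 days ago vs limit 60 → not met
Not met: 1, 2, 4, 7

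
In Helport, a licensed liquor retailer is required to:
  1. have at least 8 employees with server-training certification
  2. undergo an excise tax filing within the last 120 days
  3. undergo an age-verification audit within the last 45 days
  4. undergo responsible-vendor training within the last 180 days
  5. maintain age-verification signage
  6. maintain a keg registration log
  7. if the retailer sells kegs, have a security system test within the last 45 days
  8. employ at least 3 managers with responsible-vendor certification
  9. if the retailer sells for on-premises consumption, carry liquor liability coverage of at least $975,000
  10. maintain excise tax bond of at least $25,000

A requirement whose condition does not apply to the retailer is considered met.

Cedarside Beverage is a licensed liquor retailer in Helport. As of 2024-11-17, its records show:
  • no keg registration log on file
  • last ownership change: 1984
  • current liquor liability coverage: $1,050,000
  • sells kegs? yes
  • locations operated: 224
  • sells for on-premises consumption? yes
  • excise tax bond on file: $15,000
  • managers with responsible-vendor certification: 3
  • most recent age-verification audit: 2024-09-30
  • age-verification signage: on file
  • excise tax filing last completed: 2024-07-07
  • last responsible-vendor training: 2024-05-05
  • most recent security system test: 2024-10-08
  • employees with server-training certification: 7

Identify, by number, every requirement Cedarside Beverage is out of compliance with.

1. employees with server-training certification 7 < 8 → not met
2. excise tax filing 133 days ago vs limit 120 → not met
3. age-verification audit 48 days ago vs limit 45 → not met
4. responsible-vendor training 196 days ago vs limit 180 → not met
5. age-verification signage present → met
6. keg registration log absent → not met
7. condition 'sells kegs' holds; security system test 40 days ago vs limit 45 → met
8. managers with responsible-vendor certification 3 ≥ 3 → met
9. condition 'sells for on-premises consumption' holds; liquor liability coverage $1,050,000 ≥ $975,000 → met
10. excise tax bond $15,000 < $25,000 → not met
Not met: 1, 2, 3, 4, 6, 10

1, 2, 3, 4, 6, 10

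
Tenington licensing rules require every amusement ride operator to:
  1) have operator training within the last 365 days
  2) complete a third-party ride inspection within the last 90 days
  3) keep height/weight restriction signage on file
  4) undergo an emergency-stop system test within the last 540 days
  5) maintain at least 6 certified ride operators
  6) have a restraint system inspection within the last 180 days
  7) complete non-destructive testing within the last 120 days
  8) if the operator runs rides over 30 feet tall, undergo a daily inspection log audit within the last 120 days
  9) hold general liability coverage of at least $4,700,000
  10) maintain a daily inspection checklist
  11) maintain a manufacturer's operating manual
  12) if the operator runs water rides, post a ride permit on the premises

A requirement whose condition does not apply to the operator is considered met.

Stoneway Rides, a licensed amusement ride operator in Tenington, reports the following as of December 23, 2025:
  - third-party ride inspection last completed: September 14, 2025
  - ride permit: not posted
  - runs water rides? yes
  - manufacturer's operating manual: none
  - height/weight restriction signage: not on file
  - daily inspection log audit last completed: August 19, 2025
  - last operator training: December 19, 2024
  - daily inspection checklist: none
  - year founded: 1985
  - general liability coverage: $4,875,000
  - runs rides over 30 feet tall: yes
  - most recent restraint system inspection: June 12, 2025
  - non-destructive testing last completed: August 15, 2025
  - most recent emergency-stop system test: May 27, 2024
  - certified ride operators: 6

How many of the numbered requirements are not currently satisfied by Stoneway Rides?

1. operator training 369 days ago vs limit 365 → not met
2. third-party ride inspection 100 days ago vs limit 90 → not met
3. height/weight restriction signage absent → not met
4. emergency-stop system test 575 days ago vs limit 540 → not met
5. certified ride operators 6 ≥ 6 → met
6. restraint system inspection 194 days ago vs limit 180 → not met
7. non-destructive testing 130 days ago vs limit 120 → not met
8. condition 'runs rides over 30 feet tall' holds; daily inspection log audit 126 days ago vs limit 120 → not met
9. general liability coverage $4,875,000 ≥ $4,700,000 → met
10. daily inspection checklist absent → not met
11. manufacturer's operating manual absent → not met
12. condition 'runs water rides' holds; ride permit absent → not met
Not met: 10 of 12

10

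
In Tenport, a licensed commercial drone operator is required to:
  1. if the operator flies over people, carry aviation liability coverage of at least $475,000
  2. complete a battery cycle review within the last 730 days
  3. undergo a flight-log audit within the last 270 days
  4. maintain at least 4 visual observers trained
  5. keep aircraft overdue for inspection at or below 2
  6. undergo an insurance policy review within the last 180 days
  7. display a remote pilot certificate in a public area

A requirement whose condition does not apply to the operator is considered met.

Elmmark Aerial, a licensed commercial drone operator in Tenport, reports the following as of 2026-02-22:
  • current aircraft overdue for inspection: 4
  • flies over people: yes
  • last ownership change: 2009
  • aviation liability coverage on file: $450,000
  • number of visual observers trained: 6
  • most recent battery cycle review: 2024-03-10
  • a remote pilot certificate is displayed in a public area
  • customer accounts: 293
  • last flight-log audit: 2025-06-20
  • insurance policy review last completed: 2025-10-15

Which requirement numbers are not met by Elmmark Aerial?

1. condition 'flies over people' holds; aviation liability coverage $450,000 < $475,000 → not met
2. battery cycle review 714 days ago vs limit 730 → met
3. flight-log audit 247 days ago vs limit 270 → met
4. visual observers trained 6 ≥ 4 → met
5. aircraft overdue for inspection 4 > 2 → not met
6. insurance policy review 130 days ago vs limit 180 → met
7. remote pilot certificate present → met
Not met: 1, 5

1, 5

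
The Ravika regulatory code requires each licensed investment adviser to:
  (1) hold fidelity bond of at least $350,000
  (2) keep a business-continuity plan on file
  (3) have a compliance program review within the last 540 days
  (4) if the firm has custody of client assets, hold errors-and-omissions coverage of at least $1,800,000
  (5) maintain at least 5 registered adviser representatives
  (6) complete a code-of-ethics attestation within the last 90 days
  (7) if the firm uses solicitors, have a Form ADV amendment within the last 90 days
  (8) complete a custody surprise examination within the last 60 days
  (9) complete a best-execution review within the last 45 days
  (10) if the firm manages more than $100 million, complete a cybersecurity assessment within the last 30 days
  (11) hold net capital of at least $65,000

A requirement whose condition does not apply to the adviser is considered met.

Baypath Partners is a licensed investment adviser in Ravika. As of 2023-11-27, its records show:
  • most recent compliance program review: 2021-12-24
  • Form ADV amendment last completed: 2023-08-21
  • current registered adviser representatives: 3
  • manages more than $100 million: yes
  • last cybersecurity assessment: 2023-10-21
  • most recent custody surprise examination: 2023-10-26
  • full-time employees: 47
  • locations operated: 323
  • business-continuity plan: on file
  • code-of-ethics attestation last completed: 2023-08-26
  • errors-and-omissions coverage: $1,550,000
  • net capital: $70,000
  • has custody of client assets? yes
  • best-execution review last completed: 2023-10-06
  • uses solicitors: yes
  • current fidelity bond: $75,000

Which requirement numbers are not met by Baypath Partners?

1, 3, 4, 5, 6, 7, 9, 10

1. fidelity bond $75,000 < $350,000 → not met
2. business-continuity plan present → met
3. compliance program review 703 days ago vs limit 540 → not met
4. condition 'has custody of client assets' holds; errors-and-omissions coverage $1,550,000 < $1,800,000 → not met
5. registered adviser representatives 3 < 5 → not met
6. code-of-ethics attestation 93 days ago vs limit 90 → not met
7. condition 'uses solicitors' holds; Form ADV amendment 98 days ago vs limit 90 → not met
8. custody surprise examination 32 days ago vs limit 60 → met
9. best-execution review 52 days ago vs limit 45 → not met
10. condition 'manages more than $100 million' holds; cybersecurity assessment 37 days ago vs limit 30 → not met
11. net capital $70,000 ≥ $65,000 → met
Not met: 1, 3, 4, 5, 6, 7, 9, 10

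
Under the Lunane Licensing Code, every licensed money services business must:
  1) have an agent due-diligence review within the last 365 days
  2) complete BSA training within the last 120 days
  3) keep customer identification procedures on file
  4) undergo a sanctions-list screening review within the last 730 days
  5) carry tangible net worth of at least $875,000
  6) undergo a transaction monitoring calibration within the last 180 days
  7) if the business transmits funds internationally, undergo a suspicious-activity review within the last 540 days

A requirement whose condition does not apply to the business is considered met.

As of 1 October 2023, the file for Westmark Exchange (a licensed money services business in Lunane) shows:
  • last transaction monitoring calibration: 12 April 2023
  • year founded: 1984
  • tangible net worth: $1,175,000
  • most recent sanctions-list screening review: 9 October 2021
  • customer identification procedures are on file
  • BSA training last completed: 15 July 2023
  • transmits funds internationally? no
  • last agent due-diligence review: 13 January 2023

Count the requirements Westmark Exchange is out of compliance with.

1. agent due-diligence review 261 days ago vs limit 365 → met
2. BSA training 78 days ago vs limit 120 → met
3. customer identification procedures present → met
4. sanctions-list screening review 722 days ago vs limit 730 → met
5. tangible net worth $1,175,000 ≥ $875,000 → met
6. transaction monitoring calibration 172 days ago vs limit 180 → met
7. condition 'transmits funds internationally' does not hold → requirement n/a → met
Not met: 0 of 7

0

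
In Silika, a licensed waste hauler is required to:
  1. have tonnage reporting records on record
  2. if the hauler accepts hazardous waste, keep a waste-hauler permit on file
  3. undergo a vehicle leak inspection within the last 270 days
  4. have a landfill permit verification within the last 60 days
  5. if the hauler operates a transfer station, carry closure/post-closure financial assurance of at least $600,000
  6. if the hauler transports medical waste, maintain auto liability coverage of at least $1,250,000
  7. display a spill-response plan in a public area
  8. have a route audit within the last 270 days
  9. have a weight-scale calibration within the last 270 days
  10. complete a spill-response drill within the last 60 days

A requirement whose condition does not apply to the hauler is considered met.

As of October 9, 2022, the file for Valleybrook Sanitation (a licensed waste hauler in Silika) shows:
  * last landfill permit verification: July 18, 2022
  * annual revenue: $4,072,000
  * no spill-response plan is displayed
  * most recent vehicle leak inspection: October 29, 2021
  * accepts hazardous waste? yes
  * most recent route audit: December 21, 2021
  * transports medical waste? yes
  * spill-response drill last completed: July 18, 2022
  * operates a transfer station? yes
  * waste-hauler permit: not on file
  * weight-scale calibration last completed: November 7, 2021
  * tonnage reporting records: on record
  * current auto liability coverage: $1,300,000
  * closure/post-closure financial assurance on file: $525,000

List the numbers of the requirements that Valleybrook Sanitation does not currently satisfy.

1. tonnage reporting records present → met
2. condition 'accepts hazardous waste' holds; waste-hauler permit absent → not met
3. vehicle leak inspection 345 days ago vs limit 270 → not met
4. landfill permit verification 83 days ago vs limit 60 → not met
5. condition 'operates a transfer station' holds; closure/post-closure financial assurance $525,000 < $600,000 → not met
6. condition 'transports medical waste' holds; auto liability coverage $1,300,000 ≥ $1,250,000 → met
7. spill-response plan absent → not met
8. route audit 292 days ago vs limit 270 → not met
9. weight-scale calibration 336 days ago vs limit 270 → not met
10. spill-response drill 83 days ago vs limit 60 → not met
Not met: 2, 3, 4, 5, 7, 8, 9, 10

2, 3, 4, 5, 7, 8, 9, 10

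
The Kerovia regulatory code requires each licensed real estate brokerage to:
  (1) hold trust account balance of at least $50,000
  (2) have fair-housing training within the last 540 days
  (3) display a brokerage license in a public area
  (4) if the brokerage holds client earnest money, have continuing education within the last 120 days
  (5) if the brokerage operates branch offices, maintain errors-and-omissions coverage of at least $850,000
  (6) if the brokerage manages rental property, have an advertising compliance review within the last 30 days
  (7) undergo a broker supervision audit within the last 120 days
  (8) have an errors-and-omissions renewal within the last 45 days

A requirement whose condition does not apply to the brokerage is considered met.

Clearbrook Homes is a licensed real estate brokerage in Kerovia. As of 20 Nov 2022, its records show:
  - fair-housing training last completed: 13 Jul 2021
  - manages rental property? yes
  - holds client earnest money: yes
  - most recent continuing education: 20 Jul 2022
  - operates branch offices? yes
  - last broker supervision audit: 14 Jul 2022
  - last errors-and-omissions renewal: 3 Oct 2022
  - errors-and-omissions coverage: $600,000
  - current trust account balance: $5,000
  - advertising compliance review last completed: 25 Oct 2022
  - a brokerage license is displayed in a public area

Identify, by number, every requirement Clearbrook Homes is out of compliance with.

1, 4, 5, 7, 8

1. trust account balance $5,000 < $50,000 → not met
2. fair-housing training 495 days ago vs limit 540 → met
3. brokerage license present → met
4. condition 'holds client earnest money' holds; continuing education 123 days ago vs limit 120 → not met
5. condition 'operates branch offices' holds; errors-and-omissions coverage $600,000 < $850,000 → not met
6. condition 'manages rental property' holds; advertising compliance review 26 days ago vs limit 30 → met
7. broker supervision audit 129 days ago vs limit 120 → not met
8. errors-and-omissions renewal 48 days ago vs limit 45 → not met
Not met: 1, 4, 5, 7, 8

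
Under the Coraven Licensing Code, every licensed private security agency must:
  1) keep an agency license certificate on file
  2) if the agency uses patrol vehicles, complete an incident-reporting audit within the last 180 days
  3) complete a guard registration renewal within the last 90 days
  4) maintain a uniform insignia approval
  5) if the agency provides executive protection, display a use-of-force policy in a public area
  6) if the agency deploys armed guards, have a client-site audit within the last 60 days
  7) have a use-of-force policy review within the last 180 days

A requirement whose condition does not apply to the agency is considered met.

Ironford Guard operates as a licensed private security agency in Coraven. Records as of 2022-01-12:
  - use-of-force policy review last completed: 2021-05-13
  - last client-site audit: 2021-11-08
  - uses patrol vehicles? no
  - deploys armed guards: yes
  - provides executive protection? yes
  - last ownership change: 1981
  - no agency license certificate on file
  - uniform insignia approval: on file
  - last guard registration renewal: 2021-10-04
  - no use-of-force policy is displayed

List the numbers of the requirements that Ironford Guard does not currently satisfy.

1, 3, 5, 6, 7

1. agency license certificate absent → not met
2. condition 'uses patrol vehicles' does not hold → requirement n/a → met
3. guard registration renewal 100 days ago vs limit 90 → not met
4. uniform insignia approval present → met
5. condition 'provides executive protection' holds; use-of-force policy absent → not met
6. condition 'deploys armed guards' holds; client-site audit 65 days ago vs limit 60 → not met
7. use-of-force policy review 244 days ago vs limit 180 → not met
Not met: 1, 3, 5, 6, 7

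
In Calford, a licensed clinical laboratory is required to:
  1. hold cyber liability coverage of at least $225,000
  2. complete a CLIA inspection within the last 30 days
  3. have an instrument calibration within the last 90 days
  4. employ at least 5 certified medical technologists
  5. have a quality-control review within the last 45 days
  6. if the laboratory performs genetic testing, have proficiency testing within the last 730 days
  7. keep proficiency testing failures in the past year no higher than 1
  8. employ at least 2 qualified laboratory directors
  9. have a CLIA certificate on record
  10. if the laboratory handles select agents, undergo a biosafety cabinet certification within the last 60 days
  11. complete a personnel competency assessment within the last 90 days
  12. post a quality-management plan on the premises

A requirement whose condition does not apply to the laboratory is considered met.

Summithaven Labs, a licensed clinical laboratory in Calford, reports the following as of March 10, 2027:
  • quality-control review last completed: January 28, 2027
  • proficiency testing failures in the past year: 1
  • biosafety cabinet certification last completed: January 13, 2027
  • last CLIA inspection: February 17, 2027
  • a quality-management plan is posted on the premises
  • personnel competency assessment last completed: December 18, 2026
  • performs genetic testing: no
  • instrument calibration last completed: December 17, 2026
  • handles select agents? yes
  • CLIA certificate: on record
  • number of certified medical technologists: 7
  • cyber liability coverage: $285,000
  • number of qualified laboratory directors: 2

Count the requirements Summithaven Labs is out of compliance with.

0

1. cyber liability coverage $285,000 ≥ $225,000 → met
2. CLIA inspection 21 days ago vs limit 30 → met
3. instrument calibration 83 days ago vs limit 90 → met
4. certified medical technologists 7 ≥ 5 → met
5. quality-control review 41 days ago vs limit 45 → met
6. condition 'performs genetic testing' does not hold → requirement n/a → met
7. proficiency testing failures in the past year 1 ≤ 1 → met
8. qualified laboratory directors 2 ≥ 2 → met
9. CLIA certificate present → met
10. condition 'handles select agents' holds; biosafety cabinet certification 56 days ago vs limit 60 → met
11. personnel competency assessment 82 days ago vs limit 90 → met
12. quality-management plan present → met
Not met: 0 of 12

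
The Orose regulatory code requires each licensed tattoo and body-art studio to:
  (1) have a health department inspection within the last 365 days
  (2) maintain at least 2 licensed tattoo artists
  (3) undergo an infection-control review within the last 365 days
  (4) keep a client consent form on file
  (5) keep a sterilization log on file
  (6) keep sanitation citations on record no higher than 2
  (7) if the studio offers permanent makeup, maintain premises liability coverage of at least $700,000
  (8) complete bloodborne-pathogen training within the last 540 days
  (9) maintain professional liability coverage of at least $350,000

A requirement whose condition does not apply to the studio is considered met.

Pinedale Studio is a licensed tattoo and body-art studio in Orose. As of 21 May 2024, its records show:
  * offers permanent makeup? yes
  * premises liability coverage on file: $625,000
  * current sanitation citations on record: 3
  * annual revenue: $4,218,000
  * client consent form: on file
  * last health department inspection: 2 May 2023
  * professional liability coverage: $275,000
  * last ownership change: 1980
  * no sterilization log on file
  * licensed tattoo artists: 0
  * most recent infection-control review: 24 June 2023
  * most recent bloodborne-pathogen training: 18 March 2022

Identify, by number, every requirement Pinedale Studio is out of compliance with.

1, 2, 5, 6, 7, 8, 9

1. health department inspection 385 days ago vs limit 365 → not met
2. licensed tattoo artists 0 < 2 → not met
3. infection-control review 332 days ago vs limit 365 → met
4. client consent form present → met
5. sterilization log absent → not met
6. sanitation citations on record 3 > 2 → not met
7. condition 'offers permanent makeup' holds; premises liability coverage $625,000 < $700,000 → not met
8. bloodborne-pathogen training 795 days ago vs limit 540 → not met
9. professional liability coverage $275,000 < $350,000 → not met
Not met: 1, 2, 5, 6, 7, 8, 9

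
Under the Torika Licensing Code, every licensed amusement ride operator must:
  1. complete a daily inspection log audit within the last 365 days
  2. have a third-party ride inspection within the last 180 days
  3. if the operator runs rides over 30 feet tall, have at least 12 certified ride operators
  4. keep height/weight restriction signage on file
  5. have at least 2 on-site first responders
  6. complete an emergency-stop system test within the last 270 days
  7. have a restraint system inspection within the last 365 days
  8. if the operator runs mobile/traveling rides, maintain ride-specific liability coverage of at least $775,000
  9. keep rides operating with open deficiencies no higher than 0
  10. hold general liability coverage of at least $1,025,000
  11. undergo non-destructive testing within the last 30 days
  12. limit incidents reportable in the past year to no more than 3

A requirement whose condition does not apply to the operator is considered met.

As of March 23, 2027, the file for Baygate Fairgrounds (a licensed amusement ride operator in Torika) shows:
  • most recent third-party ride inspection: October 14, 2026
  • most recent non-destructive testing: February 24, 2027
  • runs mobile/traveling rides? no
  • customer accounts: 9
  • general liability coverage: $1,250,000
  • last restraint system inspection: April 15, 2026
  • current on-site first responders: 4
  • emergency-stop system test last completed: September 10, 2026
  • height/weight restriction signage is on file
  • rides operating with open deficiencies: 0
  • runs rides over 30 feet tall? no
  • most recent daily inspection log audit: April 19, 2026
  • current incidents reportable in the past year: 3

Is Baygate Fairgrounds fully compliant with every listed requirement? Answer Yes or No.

Yes

1. daily inspection log audit 338 days ago vs limit 365 → met
2. third-party ride inspection 160 days ago vs limit 180 → met
3. condition 'runs rides over 30 feet tall' does not hold → requirement n/a → met
4. height/weight restriction signage present → met
5. on-site first responders 4 ≥ 2 → met
6. emergency-stop system test 194 days ago vs limit 270 → met
7. restraint system inspection 342 days ago vs limit 365 → met
8. condition 'runs mobile/traveling rides' does not hold → requirement n/a → met
9. rides operating with open deficiencies 0 ≤ 0 → met
10. general liability coverage $1,250,000 ≥ $1,025,000 → met
11. non-destructive testing 27 days ago vs limit 30 → met
12. incidents reportable in the past year 3 ≤ 3 → met
All met.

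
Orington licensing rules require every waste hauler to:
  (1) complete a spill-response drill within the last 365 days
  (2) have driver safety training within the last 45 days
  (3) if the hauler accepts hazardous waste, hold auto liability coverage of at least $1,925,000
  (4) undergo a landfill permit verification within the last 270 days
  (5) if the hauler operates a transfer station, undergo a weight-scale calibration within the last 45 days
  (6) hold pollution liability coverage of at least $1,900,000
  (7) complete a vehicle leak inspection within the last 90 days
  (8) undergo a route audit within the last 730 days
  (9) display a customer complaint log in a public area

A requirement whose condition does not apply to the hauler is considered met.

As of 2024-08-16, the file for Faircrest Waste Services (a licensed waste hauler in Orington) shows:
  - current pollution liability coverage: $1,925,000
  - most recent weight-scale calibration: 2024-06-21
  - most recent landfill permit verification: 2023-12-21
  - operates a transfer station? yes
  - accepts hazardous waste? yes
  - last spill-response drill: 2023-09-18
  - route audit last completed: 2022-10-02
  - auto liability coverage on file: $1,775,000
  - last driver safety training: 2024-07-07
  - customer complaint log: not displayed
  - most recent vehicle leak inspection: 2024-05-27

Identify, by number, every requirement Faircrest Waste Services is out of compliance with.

1. spill-response drill 333 days ago vs limit 365 → met
2. driver safety training 40 days ago vs limit 45 → met
3. condition 'accepts hazardous waste' holds; auto liability coverage $1,775,000 < $1,925,000 → not met
4. landfill permit verification 239 days ago vs limit 270 → met
5. condition 'operates a transfer station' holds; weight-scale calibration 56 days ago vs limit 45 → not met
6. pollution liability coverage $1,925,000 ≥ $1,900,000 → met
7. vehicle leak inspection 81 days ago vs limit 90 → met
8. route audit 684 days ago vs limit 730 → met
9. customer complaint log absent → not met
Not met: 3, 5, 9

3, 5, 9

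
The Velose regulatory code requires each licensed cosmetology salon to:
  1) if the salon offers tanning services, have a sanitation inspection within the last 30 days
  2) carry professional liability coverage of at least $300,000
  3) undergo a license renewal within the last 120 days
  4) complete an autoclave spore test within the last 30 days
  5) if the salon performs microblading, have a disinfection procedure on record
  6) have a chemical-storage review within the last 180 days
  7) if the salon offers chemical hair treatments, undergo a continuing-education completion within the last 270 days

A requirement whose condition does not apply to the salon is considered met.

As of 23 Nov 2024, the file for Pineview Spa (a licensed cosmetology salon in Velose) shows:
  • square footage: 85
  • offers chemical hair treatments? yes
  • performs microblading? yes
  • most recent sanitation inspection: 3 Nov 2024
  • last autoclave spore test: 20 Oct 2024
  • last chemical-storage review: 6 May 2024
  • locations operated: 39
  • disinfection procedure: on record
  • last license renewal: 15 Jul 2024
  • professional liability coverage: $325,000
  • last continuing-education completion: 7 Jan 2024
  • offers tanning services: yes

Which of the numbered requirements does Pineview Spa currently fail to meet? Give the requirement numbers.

3, 4, 6, 7

1. condition 'offers tanning services' holds; sanitation inspection 20 days ago vs limit 30 → met
2. professional liability coverage $325,000 ≥ $300,000 → met
3. license renewal 131 days ago vs limit 120 → not met
4. autoclave spore test 34 days ago vs limit 30 → not met
5. condition 'performs microblading' holds; disinfection procedure present → met
6. chemical-storage review 201 days ago vs limit 180 → not met
7. condition 'offers chemical hair treatments' holds; continuing-education completion 321 days ago vs limit 270 → not met
Not met: 3, 4, 6, 7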